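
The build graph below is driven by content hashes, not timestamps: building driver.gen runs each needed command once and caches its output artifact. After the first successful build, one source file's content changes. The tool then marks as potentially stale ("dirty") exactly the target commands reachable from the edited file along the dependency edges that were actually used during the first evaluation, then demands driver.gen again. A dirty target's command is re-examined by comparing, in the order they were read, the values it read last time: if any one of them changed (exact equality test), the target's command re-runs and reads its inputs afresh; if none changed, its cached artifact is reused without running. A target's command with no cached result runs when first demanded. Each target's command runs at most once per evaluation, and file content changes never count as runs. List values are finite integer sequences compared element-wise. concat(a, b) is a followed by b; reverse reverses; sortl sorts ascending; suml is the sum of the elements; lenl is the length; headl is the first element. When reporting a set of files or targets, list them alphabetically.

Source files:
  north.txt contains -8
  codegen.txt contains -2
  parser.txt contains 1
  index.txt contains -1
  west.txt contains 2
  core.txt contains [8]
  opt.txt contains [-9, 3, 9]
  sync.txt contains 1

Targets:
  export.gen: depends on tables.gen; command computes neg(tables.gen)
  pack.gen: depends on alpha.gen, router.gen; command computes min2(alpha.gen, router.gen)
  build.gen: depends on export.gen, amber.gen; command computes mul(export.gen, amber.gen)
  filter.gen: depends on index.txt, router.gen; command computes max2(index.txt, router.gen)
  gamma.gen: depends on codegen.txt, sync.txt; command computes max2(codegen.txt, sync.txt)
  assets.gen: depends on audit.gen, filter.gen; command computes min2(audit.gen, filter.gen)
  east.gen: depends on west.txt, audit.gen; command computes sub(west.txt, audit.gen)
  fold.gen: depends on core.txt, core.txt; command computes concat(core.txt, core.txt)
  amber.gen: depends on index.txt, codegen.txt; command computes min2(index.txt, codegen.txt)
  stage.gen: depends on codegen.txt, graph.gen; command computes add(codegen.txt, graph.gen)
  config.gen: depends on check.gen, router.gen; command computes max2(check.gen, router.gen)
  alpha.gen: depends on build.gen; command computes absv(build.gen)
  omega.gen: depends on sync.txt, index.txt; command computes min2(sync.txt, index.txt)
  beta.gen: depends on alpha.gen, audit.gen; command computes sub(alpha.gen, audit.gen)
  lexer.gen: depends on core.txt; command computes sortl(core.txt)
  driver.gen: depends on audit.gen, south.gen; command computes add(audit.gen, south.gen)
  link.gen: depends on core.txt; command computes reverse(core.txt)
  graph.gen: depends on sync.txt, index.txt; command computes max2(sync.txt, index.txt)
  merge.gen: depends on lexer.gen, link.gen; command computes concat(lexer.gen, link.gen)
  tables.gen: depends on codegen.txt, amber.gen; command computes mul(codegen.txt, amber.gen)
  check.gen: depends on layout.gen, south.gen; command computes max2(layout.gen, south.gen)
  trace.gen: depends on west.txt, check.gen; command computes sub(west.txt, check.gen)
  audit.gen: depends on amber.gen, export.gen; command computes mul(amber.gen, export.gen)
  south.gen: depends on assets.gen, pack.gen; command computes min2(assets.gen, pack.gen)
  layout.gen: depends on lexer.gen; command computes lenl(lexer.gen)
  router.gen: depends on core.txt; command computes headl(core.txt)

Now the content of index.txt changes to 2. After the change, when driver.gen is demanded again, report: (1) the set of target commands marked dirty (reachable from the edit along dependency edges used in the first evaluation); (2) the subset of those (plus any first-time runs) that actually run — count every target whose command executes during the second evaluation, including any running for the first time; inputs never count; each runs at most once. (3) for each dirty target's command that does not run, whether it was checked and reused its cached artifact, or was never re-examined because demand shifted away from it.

Initial pass — values computed on the first demand:
  amber.gen = min2(-1, -2) = -2
  router.gen = headl([8]) = 8
  filter.gen = max2(-1, 8) = 8
  tables.gen = mul(-2, -2) = 4
  export.gen = neg(4) = -4
  audit.gen = mul(-2, -4) = 8
  assets.gen = min2(8, 8) = 8
  build.gen = mul(-4, -2) = 8
  alpha.gen = absv(8) = 8
  pack.gen = min2(8, 8) = 8
  south.gen = min2(8, 8) = 8
  driver.gen = add(8, 8) = 16

Second demand — change propagation:
  amber.gen: re-runs because index.txt -1->2; new result -2 (unchanged).
  filter.gen: re-runs because index.txt -1->2; new result 8 (unchanged).
  tables.gen: re-examined; everything it read last time is the same (codegen.txt unchanged, amber.gen unchanged) — cache 4 kept, no run.
  export.gen: re-examined; everything it read last time is the same (tables.gen unchanged) — cache -4 kept, no run.
  audit.gen: re-examined; everything it read last time is the same (amber.gen unchanged, export.gen unchanged) — cache 8 kept, no run.
  assets.gen: re-examined; everything it read last time is the same (audit.gen unchanged, filter.gen unchanged) — cache 8 kept, no run.
  build.gen: re-examined; everything it read last time is the same (export.gen unchanged, amber.gen unchanged) — cache 8 kept, no run.
  alpha.gen: re-examined; everything it read last time is the same (build.gen unchanged) — cache 8 kept, no run.
  pack.gen: re-examined; everything it read last time is the same (alpha.gen unchanged, router.gen unchanged) — cache 8 kept, no run.
  south.gen: re-examined; everything it read last time is the same (assets.gen unchanged, pack.gen unchanged) — cache 8 kept, no run.
  driver.gen: re-examined; everything it read last time is the same (audit.gen unchanged, south.gen unchanged) — cache 16 kept, no run.

The important point: at tables.gen every value read last time is unchanged, so the dirty flag clears without a run.

Dirty set: alpha.gen, amber.gen, assets.gen, audit.gen, build.gen, driver.gen, export.gen, filter.gen, pack.gen, south.gen, tables.gen.
Run set: amber.gen, filter.gen (2 run).
Re-examined without running (cache reused): alpha.gen, assets.gen, audit.gen, build.gen, driver.gen, export.gen, pack.gen, south.gen, tables.gen.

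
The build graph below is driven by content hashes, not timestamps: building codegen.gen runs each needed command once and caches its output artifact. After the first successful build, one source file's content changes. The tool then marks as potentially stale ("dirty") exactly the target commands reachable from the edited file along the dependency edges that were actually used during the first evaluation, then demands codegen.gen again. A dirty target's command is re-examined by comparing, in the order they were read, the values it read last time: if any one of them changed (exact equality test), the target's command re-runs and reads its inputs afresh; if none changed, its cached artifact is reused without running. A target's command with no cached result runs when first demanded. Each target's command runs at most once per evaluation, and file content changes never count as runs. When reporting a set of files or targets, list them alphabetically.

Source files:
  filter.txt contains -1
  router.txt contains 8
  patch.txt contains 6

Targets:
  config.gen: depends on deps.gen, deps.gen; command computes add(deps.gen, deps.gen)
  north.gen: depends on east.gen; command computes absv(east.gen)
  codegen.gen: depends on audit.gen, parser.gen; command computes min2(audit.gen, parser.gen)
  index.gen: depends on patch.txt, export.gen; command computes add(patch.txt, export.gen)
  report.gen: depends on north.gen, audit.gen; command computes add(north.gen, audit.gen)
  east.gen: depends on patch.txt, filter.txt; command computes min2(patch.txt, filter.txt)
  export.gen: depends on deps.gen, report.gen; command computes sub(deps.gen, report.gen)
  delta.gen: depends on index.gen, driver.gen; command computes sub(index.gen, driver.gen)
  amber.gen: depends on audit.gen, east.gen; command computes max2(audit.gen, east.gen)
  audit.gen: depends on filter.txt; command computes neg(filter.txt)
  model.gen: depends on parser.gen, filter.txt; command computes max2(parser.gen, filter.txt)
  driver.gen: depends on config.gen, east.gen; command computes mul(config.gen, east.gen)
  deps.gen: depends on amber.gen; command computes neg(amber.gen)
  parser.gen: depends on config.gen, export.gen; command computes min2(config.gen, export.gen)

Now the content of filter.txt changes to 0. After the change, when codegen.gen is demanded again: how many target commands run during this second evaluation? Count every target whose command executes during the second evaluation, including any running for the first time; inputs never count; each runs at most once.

Initial pass — values computed on the first demand:
  audit.gen = neg(-1) = 1
  east.gen = min2(6, -1) = -1
  amber.gen = max2(1, -1) = 1
  deps.gen = neg(1) = -1
  config.gen = add(-1, -1) = -2
  north.gen = absv(-1) = 1
  report.gen = add(1, 1) = 2
  export.gen = sub(-1, 2) = -3
  parser.gen = min2(-2, -3) = -3
  codegen.gen = min2(1, -3) = -3

Second demand — change propagation:
  audit.gen: re-runs because filter.txt -1->0; new result 0.
  east.gen: re-runs because filter.txt -1->0; new result 0.
  amber.gen: re-runs because audit.gen 1->0; east.gen -1->0; new result 0.
  deps.gen: re-runs because amber.gen 1->0; new result 0.
  config.gen: re-runs because deps.gen -1->0; deps.gen -1->0; new result 0.
  north.gen: re-runs because east.gen -1->0; new result 0.
  report.gen: re-runs because north.gen 1->0; audit.gen 1->0; new result 0.
  export.gen: re-runs because deps.gen -1->0; report.gen 2->0; new result 0.
  parser.gen: re-runs because config.gen -2->0; export.gen -3->0; new result 0.
  codegen.gen: re-runs because audit.gen 1->0; parser.gen -3->0; new result 0.

Run set: amber.gen, audit.gen, codegen.gen, config.gen, deps.gen, east.gen, export.gen, north.gen, parser.gen, report.gen (10 run).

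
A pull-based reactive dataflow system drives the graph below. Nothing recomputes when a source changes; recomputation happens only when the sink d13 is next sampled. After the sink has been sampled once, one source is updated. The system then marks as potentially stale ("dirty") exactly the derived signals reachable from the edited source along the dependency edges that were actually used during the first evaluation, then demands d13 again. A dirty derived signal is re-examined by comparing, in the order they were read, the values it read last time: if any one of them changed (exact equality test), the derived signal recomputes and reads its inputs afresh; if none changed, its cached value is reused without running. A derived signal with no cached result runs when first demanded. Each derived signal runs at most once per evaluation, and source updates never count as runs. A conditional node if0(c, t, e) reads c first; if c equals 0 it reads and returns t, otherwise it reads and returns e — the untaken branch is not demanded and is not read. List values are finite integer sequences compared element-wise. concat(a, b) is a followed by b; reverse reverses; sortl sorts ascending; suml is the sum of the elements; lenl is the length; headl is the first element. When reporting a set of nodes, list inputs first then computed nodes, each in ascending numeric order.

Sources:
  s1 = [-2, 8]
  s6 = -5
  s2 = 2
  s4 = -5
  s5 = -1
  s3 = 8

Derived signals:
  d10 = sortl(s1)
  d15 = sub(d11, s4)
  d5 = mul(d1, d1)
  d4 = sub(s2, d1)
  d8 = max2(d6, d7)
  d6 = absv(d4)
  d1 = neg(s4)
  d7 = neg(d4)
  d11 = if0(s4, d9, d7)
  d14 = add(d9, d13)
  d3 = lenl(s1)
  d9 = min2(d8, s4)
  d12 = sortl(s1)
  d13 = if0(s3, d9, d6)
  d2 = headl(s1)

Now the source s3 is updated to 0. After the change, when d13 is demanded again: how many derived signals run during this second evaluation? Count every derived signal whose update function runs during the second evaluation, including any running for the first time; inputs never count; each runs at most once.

Derived signals that run: d7, d8, d9, d13 — 4 in total.
Key observation: a condition flipped, so demand reaches new nodes — d7, d8, d9 run for the first time.

First evaluation (everything demanded from the output):
  d1 = neg(-5) = 5
  d4 = sub(2, 5) = -3
  d6 = absv(-3) = 3
  d13 = if0(s3=8 -> else branch d6) = 3

Propagation after the edit:
  d7: demanded for the first time — runs, produces 3.
  d8: demanded for the first time — runs, produces 3.
  d9: demanded for the first time — runs, produces -5.
  d13: runs — s3 8->0; result -5.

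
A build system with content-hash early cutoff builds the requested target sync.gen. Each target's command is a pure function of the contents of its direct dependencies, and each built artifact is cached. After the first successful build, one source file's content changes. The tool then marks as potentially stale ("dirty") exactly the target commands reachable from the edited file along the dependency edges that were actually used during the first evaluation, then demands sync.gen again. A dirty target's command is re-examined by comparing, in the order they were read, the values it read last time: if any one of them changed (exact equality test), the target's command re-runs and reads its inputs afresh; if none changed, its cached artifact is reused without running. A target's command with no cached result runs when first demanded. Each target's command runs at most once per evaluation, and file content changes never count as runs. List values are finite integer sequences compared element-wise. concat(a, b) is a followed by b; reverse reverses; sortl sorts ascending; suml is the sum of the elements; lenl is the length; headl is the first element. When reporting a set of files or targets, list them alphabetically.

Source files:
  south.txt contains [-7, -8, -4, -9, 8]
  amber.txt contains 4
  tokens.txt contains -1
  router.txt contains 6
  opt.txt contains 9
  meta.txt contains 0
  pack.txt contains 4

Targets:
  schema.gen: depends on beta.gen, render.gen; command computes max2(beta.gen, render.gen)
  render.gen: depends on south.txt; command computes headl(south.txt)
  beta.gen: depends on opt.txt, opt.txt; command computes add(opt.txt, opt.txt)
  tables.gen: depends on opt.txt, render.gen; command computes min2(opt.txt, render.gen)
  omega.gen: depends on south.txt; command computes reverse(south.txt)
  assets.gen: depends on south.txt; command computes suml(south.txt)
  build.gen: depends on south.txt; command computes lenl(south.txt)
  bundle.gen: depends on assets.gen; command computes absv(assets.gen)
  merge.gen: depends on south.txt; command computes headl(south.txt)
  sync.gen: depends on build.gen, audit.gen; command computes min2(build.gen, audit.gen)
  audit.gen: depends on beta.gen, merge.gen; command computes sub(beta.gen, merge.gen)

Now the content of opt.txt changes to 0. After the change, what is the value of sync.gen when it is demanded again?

First evaluation (everything demanded from the output):
  beta.gen = add(9, 9) = 18
  build.gen = lenl([-7, -8, -4, -9, 8]) = 5
  merge.gen = headl([-7, -8, -4, -9, 8]) = -7
  audit.gen = sub(18, -7) = 25
  sync.gen = min2(5, 25) = 5

Propagation after the edit:
  beta.gen: runs — opt.txt 9->0; opt.txt 9->0; result 0.
  audit.gen: runs — beta.gen 18->0; result 7.
  sync.gen: runs — audit.gen 25->7; result 5 (same value as before).

New value of sync.gen: 5.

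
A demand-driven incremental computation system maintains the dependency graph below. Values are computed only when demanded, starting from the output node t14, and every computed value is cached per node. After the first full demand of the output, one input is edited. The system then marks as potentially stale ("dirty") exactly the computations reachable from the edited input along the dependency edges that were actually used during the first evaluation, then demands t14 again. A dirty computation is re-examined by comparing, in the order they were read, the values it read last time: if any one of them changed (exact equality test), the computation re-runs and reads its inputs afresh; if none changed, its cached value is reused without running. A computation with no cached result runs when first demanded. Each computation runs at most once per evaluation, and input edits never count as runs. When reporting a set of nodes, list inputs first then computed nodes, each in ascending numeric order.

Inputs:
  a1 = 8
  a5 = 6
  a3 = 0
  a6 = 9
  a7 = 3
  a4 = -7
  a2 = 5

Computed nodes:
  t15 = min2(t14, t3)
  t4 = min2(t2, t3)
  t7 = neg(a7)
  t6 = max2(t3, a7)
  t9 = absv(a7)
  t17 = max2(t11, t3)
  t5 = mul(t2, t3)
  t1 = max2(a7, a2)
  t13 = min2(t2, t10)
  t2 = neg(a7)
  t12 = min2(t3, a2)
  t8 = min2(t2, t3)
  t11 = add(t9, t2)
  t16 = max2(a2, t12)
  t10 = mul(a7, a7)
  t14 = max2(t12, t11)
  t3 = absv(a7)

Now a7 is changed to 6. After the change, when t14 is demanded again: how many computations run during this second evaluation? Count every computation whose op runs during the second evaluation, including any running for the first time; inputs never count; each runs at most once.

First evaluation (everything demanded from the output):
  t2 = neg(3) = -3
  t3 = absv(3) = 3
  t9 = absv(3) = 3
  t11 = add(3, -3) = 0
  t12 = min2(3, 5) = 3
  t14 = max2(3, 0) = 3

Propagation after the edit:
  t2: runs — a7 3->6; result -6.
  t3: runs — a7 3->6; result 6.
  t9: runs — a7 3->6; result 6.
  t11: runs — t9 3->6; t2 -3->-6; result 0 (same value as before).
  t12: runs — t3 3->6; result 5.
  t14: runs — t12 3->5; result 5.

Computations that run: t2, t3, t9, t11, t12, t14 — 6 in total.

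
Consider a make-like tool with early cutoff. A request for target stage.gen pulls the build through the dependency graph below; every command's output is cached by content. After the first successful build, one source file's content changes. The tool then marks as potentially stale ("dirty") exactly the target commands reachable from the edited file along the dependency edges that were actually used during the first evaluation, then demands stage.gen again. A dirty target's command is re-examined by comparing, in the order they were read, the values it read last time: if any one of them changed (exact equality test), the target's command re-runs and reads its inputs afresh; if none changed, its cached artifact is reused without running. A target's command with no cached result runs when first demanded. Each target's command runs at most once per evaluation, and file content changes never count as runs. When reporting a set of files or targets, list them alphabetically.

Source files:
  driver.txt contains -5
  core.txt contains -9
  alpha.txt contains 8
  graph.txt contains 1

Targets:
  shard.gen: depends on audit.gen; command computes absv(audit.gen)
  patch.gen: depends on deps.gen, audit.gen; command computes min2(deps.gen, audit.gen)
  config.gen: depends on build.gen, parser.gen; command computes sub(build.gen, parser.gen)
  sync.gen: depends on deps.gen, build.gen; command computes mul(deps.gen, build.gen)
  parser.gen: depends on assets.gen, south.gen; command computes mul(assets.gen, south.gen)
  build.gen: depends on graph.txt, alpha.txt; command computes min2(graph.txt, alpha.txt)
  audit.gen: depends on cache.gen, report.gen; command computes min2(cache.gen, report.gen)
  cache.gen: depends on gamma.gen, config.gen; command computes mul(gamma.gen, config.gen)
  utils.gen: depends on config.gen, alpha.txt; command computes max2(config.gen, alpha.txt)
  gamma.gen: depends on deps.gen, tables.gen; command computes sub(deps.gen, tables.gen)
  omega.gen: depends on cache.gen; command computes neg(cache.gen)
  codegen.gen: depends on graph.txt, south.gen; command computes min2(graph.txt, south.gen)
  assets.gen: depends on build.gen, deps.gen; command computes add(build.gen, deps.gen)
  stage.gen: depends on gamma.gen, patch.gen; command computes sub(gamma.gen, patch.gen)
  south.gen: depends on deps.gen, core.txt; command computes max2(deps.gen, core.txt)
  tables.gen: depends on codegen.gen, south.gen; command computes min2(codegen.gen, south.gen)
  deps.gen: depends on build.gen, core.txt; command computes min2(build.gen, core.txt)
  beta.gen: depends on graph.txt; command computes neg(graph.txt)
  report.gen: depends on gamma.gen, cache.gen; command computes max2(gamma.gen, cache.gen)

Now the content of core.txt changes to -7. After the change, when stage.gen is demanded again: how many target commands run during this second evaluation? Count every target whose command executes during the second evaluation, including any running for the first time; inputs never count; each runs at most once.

11 target commands run: assets.gen, cache.gen, codegen.gen, config.gen, deps.gen, gamma.gen, parser.gen, patch.gen, south.gen, stage.gen, tables.gen.
Note where the cutoff bites: report.gen is checked, finds nothing changed, and keeps its cache.

First demand of the output computes:
  build.gen = min2(1, 8) = 1
  deps.gen = min2(1, -9) = -9
  assets.gen = add(1, -9) = -8
  south.gen = max2(-9, -9) = -9
  codegen.gen = min2(1, -9) = -9
  parser.gen = mul(-8, -9) = 72
  config.gen = sub(1, 72) = -71
  tables.gen = min2(-9, -9) = -9
  gamma.gen = sub(-9, -9) = 0
  cache.gen = mul(0, -71) = 0
  report.gen = max2(0, 0) = 0
  audit.gen = min2(0, 0) = 0
  patch.gen = min2(-9, 0) = -9
  stage.gen = sub(0, -9) = 9

After the edit, cleaning proceeds:
  deps.gen: a read changed (core.txt -9->-7) — executes, giving -7.
  assets.gen: a read changed (deps.gen -9->-7) — executes, giving -6.
  south.gen: a read changed (deps.gen -9->-7; core.txt -9->-7) — executes, giving -7.
  codegen.gen: a read changed (south.gen -9->-7) — executes, giving -7.
  parser.gen: a read changed (assets.gen -8->-6; south.gen -9->-7) — executes, giving 42.
  config.gen: a read changed (parser.gen 72->42) — executes, giving -41.
  tables.gen: a read changed (codegen.gen -9->-7; south.gen -9->-7) — executes, giving -7.
  gamma.gen: a read changed (deps.gen -9->-7; tables.gen -9->-7) — executes, giving 0 — identical to its old value.
  cache.gen: a read changed (config.gen -71->-41) — executes, giving 0 — identical to its old value.
  report.gen: dirty, but its reads are unchanged (gamma.gen unchanged, cache.gen unchanged); cached 0 stands.
  audit.gen: dirty, but its reads are unchanged (cache.gen unchanged, report.gen unchanged); cached 0 stands.
  patch.gen: a read changed (deps.gen -9->-7) — executes, giving -7.
  stage.gen: a read changed (patch.gen -9->-7) — executes, giving 7.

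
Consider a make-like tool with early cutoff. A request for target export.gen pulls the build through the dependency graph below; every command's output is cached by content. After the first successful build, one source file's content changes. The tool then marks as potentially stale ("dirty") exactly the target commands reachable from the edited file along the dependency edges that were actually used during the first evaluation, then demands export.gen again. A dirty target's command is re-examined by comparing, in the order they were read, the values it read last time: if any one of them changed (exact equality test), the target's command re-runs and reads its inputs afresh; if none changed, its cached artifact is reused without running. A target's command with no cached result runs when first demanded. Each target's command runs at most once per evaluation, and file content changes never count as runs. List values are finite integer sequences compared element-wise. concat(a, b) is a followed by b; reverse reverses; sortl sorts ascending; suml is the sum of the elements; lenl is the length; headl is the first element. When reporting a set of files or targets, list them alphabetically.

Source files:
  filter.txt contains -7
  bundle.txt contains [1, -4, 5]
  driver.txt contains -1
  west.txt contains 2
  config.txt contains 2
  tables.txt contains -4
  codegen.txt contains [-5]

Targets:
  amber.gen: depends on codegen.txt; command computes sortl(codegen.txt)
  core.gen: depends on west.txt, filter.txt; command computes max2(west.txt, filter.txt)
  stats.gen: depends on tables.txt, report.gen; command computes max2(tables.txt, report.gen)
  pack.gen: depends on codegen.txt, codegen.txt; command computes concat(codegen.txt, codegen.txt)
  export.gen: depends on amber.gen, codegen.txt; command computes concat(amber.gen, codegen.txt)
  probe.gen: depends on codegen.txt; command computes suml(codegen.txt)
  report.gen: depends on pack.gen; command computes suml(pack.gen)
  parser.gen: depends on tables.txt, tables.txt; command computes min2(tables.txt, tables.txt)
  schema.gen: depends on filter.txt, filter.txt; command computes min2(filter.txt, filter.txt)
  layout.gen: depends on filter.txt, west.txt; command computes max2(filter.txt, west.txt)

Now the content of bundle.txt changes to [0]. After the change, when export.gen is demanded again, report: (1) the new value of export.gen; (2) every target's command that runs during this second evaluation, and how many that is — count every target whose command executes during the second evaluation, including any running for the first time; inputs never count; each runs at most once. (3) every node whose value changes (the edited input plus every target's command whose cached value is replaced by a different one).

First demand of the output computes:
  amber.gen = sortl([-5]) = [-5]
  export.gen = concat([-5], [-5]) = [-5, -5]

After the edit, cleaning proceeds:
  no node depends on bundle.txt at all; the second demand re-runs nothing.

Note the shortcut — nothing in the graph depends on bundle.txt at all, so no recomputation happens.

Demanding export.gen again yields [-5, -5].
0 target commands run: none.
The nodes whose values change: bundle.txt.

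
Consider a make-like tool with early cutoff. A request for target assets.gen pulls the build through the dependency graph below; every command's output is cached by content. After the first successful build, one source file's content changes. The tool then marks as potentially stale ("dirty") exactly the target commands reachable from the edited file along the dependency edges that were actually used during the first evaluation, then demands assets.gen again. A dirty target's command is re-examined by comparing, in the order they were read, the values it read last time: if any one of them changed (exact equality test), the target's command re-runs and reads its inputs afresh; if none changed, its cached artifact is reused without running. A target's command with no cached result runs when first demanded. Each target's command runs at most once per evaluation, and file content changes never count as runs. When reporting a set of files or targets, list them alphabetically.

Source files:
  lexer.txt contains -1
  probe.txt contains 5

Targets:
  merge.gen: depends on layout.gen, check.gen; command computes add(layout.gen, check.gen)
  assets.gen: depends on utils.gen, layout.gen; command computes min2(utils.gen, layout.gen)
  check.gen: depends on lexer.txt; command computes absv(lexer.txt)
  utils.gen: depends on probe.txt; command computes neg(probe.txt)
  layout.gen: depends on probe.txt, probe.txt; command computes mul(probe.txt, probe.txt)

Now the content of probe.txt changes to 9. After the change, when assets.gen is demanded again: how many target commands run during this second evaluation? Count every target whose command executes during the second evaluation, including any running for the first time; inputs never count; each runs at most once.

First demand of the output computes:
  layout.gen = mul(5, 5) = 25
  utils.gen = neg(5) = -5
  assets.gen = min2(-5, 25) = -5

After the edit, cleaning proceeds:
  layout.gen: a read changed (probe.txt 5->9; probe.txt 5->9) — executes, giving 81.
  utils.gen: a read changed (probe.txt 5->9) — executes, giving -9.
  assets.gen: a read changed (utils.gen -5->-9; layout.gen 25->81) — executes, giving -9.

3 target commands run: assets.gen, layout.gen, utils.gen.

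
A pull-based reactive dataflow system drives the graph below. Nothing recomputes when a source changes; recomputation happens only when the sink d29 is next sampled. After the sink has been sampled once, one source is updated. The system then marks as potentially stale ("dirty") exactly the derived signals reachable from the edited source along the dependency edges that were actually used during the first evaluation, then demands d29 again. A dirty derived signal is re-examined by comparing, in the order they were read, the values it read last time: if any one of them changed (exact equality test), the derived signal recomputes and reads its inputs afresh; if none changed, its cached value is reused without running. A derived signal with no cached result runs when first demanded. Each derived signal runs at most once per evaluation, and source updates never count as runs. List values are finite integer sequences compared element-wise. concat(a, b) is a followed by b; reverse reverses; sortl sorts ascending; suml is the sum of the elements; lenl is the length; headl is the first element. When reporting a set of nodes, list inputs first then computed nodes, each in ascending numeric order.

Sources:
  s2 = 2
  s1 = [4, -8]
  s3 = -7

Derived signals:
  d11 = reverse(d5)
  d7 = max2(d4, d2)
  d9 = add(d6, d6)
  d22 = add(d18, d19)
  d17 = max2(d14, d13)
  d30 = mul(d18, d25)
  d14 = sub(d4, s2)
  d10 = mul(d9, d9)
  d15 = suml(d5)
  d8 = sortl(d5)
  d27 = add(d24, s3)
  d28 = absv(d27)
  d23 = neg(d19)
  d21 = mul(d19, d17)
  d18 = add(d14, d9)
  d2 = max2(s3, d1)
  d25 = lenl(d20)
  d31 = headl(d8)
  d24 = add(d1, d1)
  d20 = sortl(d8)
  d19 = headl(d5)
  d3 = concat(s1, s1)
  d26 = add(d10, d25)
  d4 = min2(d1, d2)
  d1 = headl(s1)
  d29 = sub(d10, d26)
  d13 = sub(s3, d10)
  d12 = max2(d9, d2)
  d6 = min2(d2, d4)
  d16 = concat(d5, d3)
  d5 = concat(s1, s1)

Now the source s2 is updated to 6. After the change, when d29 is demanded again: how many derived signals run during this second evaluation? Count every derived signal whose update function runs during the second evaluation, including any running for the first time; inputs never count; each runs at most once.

Derived signals that run: none — 0 in total.
Key observation: s2 is never demanded by the output, so the edit triggers no recomputation at all.

First evaluation (everything demanded from the output):
  d1 = headl([4, -8]) = 4
  d2 = max2(-7, 4) = 4
  d4 = min2(4, 4) = 4
  d5 = concat([4, -8], [4, -8]) = [4, -8, 4, -8]
  d6 = min2(4, 4) = 4
  d8 = sortl([4, -8, 4, -8]) = [-8, -8, 4, 4]
  d9 = add(4, 4) = 8
  d10 = mul(8, 8) = 64
  d20 = sortl([-8, -8, 4, 4]) = [-8, -8, 4, 4]
  d25 = lenl([-8, -8, 4, 4]) = 4
  d26 = add(64, 4) = 68
  d29 = sub(64, 68) = -4

Propagation after the edit:
  s2 feeds no computation that the output demands — nothing is marked dirty and nothing runs.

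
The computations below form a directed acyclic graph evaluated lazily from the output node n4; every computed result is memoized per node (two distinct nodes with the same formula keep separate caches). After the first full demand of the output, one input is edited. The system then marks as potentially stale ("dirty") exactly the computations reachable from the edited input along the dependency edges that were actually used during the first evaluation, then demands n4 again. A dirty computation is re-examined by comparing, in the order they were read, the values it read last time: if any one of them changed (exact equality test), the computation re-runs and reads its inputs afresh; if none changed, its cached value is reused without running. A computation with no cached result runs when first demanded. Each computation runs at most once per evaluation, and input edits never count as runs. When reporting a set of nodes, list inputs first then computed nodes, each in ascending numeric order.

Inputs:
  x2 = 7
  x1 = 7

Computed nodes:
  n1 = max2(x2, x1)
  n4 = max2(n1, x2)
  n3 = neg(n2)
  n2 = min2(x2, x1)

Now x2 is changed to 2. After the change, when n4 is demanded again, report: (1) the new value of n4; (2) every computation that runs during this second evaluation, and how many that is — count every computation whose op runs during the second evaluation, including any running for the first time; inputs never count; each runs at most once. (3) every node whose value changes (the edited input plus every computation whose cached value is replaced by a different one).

Demanding n4 again yields 7.
2 computations run: n1, n4.
The nodes whose values change: x2.

First demand of the output computes:
  n1 = max2(7, 7) = 7
  n4 = max2(7, 7) = 7

After the edit, cleaning proceeds:
  n1: a read changed (x2 7->2) — executes, giving 7 — identical to its old value.
  n4: a read changed (x2 7->2) — executes, giving 7 — identical to its old value.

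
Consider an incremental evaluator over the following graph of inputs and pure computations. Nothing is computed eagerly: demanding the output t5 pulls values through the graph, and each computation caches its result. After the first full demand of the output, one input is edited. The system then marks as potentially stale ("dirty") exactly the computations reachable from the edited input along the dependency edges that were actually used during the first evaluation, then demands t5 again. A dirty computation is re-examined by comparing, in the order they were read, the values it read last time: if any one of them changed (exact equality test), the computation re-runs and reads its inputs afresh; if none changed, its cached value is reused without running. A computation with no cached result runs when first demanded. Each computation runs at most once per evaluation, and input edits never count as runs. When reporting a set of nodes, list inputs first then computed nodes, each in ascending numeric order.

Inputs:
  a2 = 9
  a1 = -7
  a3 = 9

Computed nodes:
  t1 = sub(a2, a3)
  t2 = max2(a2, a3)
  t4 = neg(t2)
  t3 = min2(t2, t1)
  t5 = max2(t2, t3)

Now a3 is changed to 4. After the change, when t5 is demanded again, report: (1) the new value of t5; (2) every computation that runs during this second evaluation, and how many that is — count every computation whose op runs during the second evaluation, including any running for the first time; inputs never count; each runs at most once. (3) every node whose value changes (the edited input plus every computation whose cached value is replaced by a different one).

t5 now evaluates to 9.
Run set: t1, t2, t3, t5 (4 run).
Changed values: a3, t1, t3.

Initial pass — values computed on the first demand:
  t1 = sub(9, 9) = 0
  t2 = max2(9, 9) = 9
  t3 = min2(9, 0) = 0
  t5 = max2(9, 0) = 9

Second demand — change propagation:
  t1: re-runs because a3 9->4; new result 5.
  t2: re-runs because a3 9->4; new result 9 (unchanged).
  t3: re-runs because t1 0->5; new result 5.
  t5: re-runs because t3 0->5; new result 9 (unchanged).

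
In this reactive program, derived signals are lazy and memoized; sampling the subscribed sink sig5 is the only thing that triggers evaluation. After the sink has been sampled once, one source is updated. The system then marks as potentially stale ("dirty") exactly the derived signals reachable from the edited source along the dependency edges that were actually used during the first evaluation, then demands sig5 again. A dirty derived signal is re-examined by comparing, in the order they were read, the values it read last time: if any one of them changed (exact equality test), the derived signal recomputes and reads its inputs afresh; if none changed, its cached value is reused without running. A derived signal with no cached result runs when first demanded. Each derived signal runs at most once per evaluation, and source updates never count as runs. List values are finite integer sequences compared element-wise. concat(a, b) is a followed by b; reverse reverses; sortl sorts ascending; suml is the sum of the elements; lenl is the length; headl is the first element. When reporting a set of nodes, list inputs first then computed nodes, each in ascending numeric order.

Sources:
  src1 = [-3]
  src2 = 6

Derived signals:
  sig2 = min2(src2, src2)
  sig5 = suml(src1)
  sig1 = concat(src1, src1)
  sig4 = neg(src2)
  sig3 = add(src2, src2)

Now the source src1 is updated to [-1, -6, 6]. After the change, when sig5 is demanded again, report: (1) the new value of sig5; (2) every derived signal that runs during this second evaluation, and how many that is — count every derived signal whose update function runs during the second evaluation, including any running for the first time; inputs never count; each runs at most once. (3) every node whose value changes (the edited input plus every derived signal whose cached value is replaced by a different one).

Demanding sig5 again yields -1.
1 derived signals run: sig5.
The nodes whose values change: src1, sig5.

First demand of the output computes:
  sig5 = suml([-3]) = -3

After the edit, cleaning proceeds:
  sig5: a read changed (src1 [-3]->[-1, -6, 6]) — executes, giving -1.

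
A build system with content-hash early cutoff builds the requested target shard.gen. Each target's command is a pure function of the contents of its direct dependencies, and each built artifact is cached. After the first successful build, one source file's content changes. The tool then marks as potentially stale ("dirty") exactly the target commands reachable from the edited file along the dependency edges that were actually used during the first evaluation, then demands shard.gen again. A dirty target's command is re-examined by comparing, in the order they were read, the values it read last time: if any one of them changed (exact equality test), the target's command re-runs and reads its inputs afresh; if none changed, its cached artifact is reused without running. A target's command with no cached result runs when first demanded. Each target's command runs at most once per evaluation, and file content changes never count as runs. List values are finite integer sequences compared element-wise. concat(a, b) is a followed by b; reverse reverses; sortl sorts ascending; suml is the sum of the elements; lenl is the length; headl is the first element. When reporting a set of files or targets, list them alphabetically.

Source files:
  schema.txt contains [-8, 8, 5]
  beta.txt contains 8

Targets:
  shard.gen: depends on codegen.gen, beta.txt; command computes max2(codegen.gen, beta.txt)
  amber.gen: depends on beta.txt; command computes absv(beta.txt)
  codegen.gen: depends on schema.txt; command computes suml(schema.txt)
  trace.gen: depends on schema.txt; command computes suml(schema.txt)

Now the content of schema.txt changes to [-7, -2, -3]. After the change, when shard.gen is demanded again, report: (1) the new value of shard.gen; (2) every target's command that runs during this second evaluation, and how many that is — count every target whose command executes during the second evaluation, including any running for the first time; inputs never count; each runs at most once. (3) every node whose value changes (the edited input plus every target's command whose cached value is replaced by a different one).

New value of shard.gen: 8.
Target commands that run: codegen.gen, shard.gen — 2 in total.
Values that change: codegen.gen, schema.txt.

First evaluation (everything demanded from the output):
  codegen.gen = suml([-8, 8, 5]) = 5
  shard.gen = max2(5, 8) = 8

Propagation after the edit:
  codegen.gen: runs — schema.txt [-8, 8, 5]->[-7, -2, -3]; result -12.
  shard.gen: runs — codegen.gen 5->-12; result 8 (same value as before).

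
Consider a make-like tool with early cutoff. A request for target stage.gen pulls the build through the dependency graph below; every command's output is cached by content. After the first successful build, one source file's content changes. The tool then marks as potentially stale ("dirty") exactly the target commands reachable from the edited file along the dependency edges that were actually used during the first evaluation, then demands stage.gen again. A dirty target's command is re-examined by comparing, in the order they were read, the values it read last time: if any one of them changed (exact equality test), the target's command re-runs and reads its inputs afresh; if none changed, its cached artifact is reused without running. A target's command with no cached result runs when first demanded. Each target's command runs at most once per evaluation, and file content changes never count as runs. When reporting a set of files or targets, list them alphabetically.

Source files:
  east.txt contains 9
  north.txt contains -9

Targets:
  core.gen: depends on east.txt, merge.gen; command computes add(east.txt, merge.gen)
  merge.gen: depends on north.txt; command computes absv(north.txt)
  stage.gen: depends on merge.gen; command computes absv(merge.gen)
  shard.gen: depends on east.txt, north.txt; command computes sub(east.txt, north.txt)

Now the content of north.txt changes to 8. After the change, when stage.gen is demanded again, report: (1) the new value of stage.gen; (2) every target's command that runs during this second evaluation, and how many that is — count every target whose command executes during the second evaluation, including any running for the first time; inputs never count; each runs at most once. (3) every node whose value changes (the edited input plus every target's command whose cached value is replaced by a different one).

First demand of the output computes:
  merge.gen = absv(-9) = 9
  stage.gen = absv(9) = 9

After the edit, cleaning proceeds:
  merge.gen: a read changed (north.txt -9->8) — executes, giving 8.
  stage.gen: a read changed (merge.gen 9->8) — executes, giving 8.

Demanding stage.gen again yields 8.
2 target commands run: merge.gen, stage.gen.
The nodes whose values change: merge.gen, north.txt, stage.gen.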